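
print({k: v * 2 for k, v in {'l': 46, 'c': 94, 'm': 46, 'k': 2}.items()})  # {'l': 92, 'c': 188, 'm': 92, 'k': 4}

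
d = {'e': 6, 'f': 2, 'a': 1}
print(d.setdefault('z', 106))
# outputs 106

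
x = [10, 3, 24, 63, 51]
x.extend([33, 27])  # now [10, 3, 24, 63, 51, 33, 27]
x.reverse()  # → [27, 33, 51, 63, 24, 3, 10]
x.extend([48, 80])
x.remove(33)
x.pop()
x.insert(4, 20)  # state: [27, 51, 63, 24, 20, 3, 10, 48]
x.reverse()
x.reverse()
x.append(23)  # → [27, 51, 63, 24, 20, 3, 10, 48, 23]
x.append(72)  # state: [27, 51, 63, 24, 20, 3, 10, 48, 23, 72]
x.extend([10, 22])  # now [27, 51, 63, 24, 20, 3, 10, 48, 23, 72, 10, 22]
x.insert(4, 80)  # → [27, 51, 63, 24, 80, 20, 3, 10, 48, 23, 72, 10, 22]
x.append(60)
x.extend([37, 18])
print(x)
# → [27, 51, 63, 24, 80, 20, 3, 10, 48, 23, 72, 10, 22, 60, 37, 18]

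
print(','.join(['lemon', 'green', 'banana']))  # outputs lemon,green,banana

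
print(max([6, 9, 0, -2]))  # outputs 9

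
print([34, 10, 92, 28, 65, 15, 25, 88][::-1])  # [88, 25, 15, 65, 28, 92, 10, 34]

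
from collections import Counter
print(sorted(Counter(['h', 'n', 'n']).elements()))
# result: ['h', 'n', 'n']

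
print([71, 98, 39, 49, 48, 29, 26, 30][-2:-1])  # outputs [26]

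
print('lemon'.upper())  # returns LEMON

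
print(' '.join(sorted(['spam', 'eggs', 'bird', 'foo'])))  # bird eggs foo spam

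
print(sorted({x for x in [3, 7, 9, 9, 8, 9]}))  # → [3, 7, 8, 9]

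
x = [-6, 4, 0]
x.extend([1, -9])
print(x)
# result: [-6, 4, 0, 1, -9]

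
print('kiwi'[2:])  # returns wi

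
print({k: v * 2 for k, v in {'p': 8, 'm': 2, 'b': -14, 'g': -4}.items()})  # {'p': 16, 'm': 4, 'b': -28, 'g': -8}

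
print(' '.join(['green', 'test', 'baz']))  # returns green test baz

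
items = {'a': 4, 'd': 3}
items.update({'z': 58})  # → {'a': 4, 'd': 3, 'z': 58}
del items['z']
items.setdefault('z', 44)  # 44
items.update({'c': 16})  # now {'a': 4, 'd': 3, 'z': 44, 'c': 16}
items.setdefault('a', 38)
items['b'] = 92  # {'a': 4, 'd': 3, 'z': 44, 'c': 16, 'b': 92}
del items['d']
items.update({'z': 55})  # {'a': 4, 'z': 55, 'c': 16, 'b': 92}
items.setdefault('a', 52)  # 4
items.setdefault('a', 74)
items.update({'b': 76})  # {'a': 4, 'z': 55, 'c': 16, 'b': 76}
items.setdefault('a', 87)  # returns 4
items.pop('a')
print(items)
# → {'z': 55, 'c': 16, 'b': 76}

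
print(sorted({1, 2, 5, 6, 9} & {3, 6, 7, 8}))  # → [6]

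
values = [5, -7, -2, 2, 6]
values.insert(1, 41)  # [5, 41, -7, -2, 2, 6]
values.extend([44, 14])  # [5, 41, -7, -2, 2, 6, 44, 14]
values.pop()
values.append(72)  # [5, 41, -7, -2, 2, 6, 44, 72]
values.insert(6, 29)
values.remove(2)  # [5, 41, -7, -2, 6, 29, 44, 72]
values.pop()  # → 72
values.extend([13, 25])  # [5, 41, -7, -2, 6, 29, 44, 13, 25]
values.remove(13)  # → [5, 41, -7, -2, 6, 29, 44, 25]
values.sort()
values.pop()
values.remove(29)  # [-7, -2, 5, 6, 25, 41]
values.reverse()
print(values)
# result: [41, 25, 6, 5, -2, -7]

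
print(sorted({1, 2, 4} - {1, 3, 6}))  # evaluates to [2, 4]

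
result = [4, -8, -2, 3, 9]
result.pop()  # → 9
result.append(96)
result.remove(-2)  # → [4, -8, 3, 96]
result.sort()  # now [-8, 3, 4, 96]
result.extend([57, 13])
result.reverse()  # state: [13, 57, 96, 4, 3, -8]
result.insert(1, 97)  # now [13, 97, 57, 96, 4, 3, -8]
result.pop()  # -8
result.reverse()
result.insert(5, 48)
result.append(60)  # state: [3, 4, 96, 57, 97, 48, 13, 60]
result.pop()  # 60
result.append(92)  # [3, 4, 96, 57, 97, 48, 13, 92]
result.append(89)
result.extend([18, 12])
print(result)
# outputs [3, 4, 96, 57, 97, 48, 13, 92, 89, 18, 12]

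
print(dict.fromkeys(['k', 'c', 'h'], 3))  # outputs {'k': 3, 'c': 3, 'h': 3}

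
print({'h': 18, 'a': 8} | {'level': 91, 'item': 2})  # {'h': 18, 'a': 8, 'level': 91, 'item': 2}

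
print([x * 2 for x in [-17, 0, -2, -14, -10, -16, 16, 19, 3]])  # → [-34, 0, -4, -28, -20, -32, 32, 38, 6]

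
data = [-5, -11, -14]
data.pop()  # -14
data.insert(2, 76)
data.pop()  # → 76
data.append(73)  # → [-5, -11, 73]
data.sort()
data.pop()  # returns 73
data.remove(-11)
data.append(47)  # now [-5, 47]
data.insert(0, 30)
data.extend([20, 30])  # [30, -5, 47, 20, 30]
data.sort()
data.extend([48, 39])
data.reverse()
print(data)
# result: [39, 48, 47, 30, 30, 20, -5]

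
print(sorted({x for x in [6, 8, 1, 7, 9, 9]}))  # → [1, 6, 7, 8, 9]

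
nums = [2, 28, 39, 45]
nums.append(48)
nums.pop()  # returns 48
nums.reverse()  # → [45, 39, 28, 2]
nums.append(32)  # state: [45, 39, 28, 2, 32]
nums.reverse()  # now [32, 2, 28, 39, 45]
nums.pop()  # 45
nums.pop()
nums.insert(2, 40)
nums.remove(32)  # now [2, 40, 28]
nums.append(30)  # [2, 40, 28, 30]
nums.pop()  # 30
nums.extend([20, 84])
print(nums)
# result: [2, 40, 28, 20, 84]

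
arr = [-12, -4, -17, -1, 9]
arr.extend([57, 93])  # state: [-12, -4, -17, -1, 9, 57, 93]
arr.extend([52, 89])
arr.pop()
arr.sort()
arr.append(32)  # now [-17, -12, -4, -1, 9, 52, 57, 93, 32]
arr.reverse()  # [32, 93, 57, 52, 9, -1, -4, -12, -17]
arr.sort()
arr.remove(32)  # [-17, -12, -4, -1, 9, 52, 57, 93]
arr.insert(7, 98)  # [-17, -12, -4, -1, 9, 52, 57, 98, 93]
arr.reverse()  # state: [93, 98, 57, 52, 9, -1, -4, -12, -17]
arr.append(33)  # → [93, 98, 57, 52, 9, -1, -4, -12, -17, 33]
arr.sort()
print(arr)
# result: [-17, -12, -4, -1, 9, 33, 52, 57, 93, 98]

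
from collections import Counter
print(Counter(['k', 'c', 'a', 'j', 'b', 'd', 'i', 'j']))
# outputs Counter({'j': 2, 'k': 1, 'c': 1, 'a': 1, 'b': 1, 'd': 1, 'i': 1})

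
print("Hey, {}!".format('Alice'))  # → Hey, Alice!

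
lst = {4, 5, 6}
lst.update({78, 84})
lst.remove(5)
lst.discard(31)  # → {4, 6, 78, 84}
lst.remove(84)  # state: {4, 6, 78}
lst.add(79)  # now {4, 6, 78, 79}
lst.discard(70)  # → {4, 6, 78, 79}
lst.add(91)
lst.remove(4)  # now {6, 78, 79, 91}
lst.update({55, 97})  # {6, 55, 78, 79, 91, 97}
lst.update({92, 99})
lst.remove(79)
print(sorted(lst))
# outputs [6, 55, 78, 91, 92, 97, 99]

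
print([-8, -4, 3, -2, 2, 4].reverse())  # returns None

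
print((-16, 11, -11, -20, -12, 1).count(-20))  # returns 1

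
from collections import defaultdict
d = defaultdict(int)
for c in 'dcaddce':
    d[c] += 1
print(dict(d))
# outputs {'d': 3, 'c': 2, 'a': 1, 'e': 1}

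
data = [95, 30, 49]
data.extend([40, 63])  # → [95, 30, 49, 40, 63]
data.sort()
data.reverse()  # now [95, 63, 49, 40, 30]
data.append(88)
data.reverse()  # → [88, 30, 40, 49, 63, 95]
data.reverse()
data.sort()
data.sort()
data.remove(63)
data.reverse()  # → [95, 88, 49, 40, 30]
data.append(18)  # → [95, 88, 49, 40, 30, 18]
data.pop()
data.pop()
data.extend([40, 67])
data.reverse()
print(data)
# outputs [67, 40, 40, 49, 88, 95]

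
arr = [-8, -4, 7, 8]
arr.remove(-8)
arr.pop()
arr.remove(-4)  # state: [7]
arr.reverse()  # [7]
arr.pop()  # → 7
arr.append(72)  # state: [72]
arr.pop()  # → 72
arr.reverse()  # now []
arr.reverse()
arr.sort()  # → []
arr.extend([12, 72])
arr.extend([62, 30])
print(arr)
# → [12, 72, 62, 30]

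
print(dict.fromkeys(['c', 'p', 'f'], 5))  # {'c': 5, 'p': 5, 'f': 5}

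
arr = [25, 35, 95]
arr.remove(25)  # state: [35, 95]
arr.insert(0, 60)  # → [60, 35, 95]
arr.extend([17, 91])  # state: [60, 35, 95, 17, 91]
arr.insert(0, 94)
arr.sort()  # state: [17, 35, 60, 91, 94, 95]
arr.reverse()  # [95, 94, 91, 60, 35, 17]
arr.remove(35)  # [95, 94, 91, 60, 17]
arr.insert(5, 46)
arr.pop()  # 46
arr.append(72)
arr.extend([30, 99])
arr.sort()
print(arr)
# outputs [17, 30, 60, 72, 91, 94, 95, 99]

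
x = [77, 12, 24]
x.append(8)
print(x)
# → [77, 12, 24, 8]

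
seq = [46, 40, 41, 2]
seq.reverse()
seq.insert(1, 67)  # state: [2, 67, 41, 40, 46]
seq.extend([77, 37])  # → [2, 67, 41, 40, 46, 77, 37]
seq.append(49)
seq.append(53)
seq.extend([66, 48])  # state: [2, 67, 41, 40, 46, 77, 37, 49, 53, 66, 48]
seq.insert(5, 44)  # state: [2, 67, 41, 40, 46, 44, 77, 37, 49, 53, 66, 48]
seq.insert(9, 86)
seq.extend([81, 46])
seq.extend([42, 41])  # [2, 67, 41, 40, 46, 44, 77, 37, 49, 86, 53, 66, 48, 81, 46, 42, 41]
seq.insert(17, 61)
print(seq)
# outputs [2, 67, 41, 40, 46, 44, 77, 37, 49, 86, 53, 66, 48, 81, 46, 42, 41, 61]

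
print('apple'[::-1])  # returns elppa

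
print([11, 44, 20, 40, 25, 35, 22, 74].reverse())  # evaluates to None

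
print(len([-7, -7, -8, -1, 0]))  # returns 5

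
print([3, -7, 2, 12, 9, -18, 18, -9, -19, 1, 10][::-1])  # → [10, 1, -19, -9, 18, -18, 9, 12, 2, -7, 3]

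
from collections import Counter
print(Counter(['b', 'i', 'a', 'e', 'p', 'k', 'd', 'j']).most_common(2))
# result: [('b', 1), ('i', 1)]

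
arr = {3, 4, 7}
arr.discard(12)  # {3, 4, 7}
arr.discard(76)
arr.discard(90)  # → {3, 4, 7}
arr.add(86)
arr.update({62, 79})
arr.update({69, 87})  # {3, 4, 7, 62, 69, 79, 86, 87}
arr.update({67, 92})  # {3, 4, 7, 62, 67, 69, 79, 86, 87, 92}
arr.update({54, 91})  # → {3, 4, 7, 54, 62, 67, 69, 79, 86, 87, 91, 92}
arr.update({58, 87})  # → {3, 4, 7, 54, 58, 62, 67, 69, 79, 86, 87, 91, 92}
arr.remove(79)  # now {3, 4, 7, 54, 58, 62, 67, 69, 86, 87, 91, 92}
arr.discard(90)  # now {3, 4, 7, 54, 58, 62, 67, 69, 86, 87, 91, 92}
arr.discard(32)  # {3, 4, 7, 54, 58, 62, 67, 69, 86, 87, 91, 92}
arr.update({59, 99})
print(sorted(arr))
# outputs [3, 4, 7, 54, 58, 59, 62, 67, 69, 86, 87, 91, 92, 99]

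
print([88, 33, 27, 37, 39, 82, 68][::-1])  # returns [68, 82, 39, 37, 27, 33, 88]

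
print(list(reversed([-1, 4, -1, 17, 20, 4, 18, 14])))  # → [14, 18, 4, 20, 17, -1, 4, -1]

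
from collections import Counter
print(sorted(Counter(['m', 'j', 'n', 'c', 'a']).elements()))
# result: ['a', 'c', 'j', 'm', 'n']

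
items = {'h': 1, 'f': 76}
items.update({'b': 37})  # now {'h': 1, 'f': 76, 'b': 37}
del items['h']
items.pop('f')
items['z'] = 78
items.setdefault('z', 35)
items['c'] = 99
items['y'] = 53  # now {'b': 37, 'z': 78, 'c': 99, 'y': 53}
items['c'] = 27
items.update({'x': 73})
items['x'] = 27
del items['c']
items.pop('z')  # 78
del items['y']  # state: {'b': 37, 'x': 27}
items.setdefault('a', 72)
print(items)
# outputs {'b': 37, 'x': 27, 'a': 72}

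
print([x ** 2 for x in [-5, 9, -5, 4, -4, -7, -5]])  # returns [25, 81, 25, 16, 16, 49, 25]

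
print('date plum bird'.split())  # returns ['date', 'plum', 'bird']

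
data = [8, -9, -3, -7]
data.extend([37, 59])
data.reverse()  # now [59, 37, -7, -3, -9, 8]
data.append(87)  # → [59, 37, -7, -3, -9, 8, 87]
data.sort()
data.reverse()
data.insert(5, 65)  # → [87, 59, 37, 8, -3, 65, -7, -9]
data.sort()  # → [-9, -7, -3, 8, 37, 59, 65, 87]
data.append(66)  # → [-9, -7, -3, 8, 37, 59, 65, 87, 66]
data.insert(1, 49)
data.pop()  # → 66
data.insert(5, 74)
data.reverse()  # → [87, 65, 59, 37, 74, 8, -3, -7, 49, -9]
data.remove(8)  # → [87, 65, 59, 37, 74, -3, -7, 49, -9]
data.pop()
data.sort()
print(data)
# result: [-7, -3, 37, 49, 59, 65, 74, 87]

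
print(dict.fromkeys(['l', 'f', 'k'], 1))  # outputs {'l': 1, 'f': 1, 'k': 1}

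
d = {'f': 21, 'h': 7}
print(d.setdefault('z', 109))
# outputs 109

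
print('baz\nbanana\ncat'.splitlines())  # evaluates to ['baz', 'banana', 'cat']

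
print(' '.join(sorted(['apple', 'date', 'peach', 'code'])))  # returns apple code date peach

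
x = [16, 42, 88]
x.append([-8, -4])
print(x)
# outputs [16, 42, 88, [-8, -4]]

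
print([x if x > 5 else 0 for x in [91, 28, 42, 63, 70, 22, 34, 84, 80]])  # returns [91, 28, 42, 63, 70, 22, 34, 84, 80]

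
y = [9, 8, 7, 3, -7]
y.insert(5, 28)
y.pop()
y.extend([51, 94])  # [9, 8, 7, 3, -7, 51, 94]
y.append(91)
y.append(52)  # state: [9, 8, 7, 3, -7, 51, 94, 91, 52]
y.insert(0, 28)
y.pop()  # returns 52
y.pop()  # 91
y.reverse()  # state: [94, 51, -7, 3, 7, 8, 9, 28]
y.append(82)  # [94, 51, -7, 3, 7, 8, 9, 28, 82]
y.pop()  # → 82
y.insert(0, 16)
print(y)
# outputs [16, 94, 51, -7, 3, 7, 8, 9, 28]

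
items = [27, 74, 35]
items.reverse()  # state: [35, 74, 27]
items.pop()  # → 27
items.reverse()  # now [74, 35]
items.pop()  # 35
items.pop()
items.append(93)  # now [93]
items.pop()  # 93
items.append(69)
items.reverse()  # [69]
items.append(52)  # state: [69, 52]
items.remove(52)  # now [69]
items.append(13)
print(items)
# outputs [69, 13]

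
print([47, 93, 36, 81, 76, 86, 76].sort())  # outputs None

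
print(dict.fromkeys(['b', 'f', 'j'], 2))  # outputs {'b': 2, 'f': 2, 'j': 2}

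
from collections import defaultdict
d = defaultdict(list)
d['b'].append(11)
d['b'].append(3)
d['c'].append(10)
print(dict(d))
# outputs {'b': [11, 3], 'c': [10]}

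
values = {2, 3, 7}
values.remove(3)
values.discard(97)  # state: {2, 7}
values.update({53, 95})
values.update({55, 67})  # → {2, 7, 53, 55, 67, 95}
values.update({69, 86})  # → {2, 7, 53, 55, 67, 69, 86, 95}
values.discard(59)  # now {2, 7, 53, 55, 67, 69, 86, 95}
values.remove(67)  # {2, 7, 53, 55, 69, 86, 95}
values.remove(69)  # {2, 7, 53, 55, 86, 95}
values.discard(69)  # {2, 7, 53, 55, 86, 95}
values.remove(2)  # {7, 53, 55, 86, 95}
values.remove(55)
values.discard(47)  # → {7, 53, 86, 95}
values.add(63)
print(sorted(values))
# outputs [7, 53, 63, 86, 95]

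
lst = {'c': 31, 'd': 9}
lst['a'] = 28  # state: {'c': 31, 'd': 9, 'a': 28}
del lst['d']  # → {'c': 31, 'a': 28}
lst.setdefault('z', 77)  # 77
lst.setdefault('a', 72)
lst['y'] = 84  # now {'c': 31, 'a': 28, 'z': 77, 'y': 84}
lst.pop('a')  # 28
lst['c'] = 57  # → {'c': 57, 'z': 77, 'y': 84}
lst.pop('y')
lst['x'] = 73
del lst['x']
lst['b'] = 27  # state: {'c': 57, 'z': 77, 'b': 27}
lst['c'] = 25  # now {'c': 25, 'z': 77, 'b': 27}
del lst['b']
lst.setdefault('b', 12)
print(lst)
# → {'c': 25, 'z': 77, 'b': 12}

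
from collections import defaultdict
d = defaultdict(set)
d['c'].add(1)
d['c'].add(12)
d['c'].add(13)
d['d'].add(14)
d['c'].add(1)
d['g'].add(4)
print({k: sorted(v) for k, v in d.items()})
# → {'c': [1, 12, 13], 'd': [14], 'g': [4]}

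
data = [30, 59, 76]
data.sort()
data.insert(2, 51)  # [30, 59, 51, 76]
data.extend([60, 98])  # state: [30, 59, 51, 76, 60, 98]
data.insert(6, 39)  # [30, 59, 51, 76, 60, 98, 39]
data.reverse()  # [39, 98, 60, 76, 51, 59, 30]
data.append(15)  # [39, 98, 60, 76, 51, 59, 30, 15]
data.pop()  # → 15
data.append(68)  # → [39, 98, 60, 76, 51, 59, 30, 68]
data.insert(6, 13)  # [39, 98, 60, 76, 51, 59, 13, 30, 68]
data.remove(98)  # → [39, 60, 76, 51, 59, 13, 30, 68]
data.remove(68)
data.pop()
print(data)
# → [39, 60, 76, 51, 59, 13]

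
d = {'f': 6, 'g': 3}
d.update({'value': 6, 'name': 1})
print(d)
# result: {'f': 6, 'g': 3, 'value': 6, 'name': 1}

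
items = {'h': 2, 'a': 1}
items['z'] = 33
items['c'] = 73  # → {'h': 2, 'a': 1, 'z': 33, 'c': 73}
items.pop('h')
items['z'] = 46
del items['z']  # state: {'a': 1, 'c': 73}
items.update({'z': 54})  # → {'a': 1, 'c': 73, 'z': 54}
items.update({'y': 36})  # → {'a': 1, 'c': 73, 'z': 54, 'y': 36}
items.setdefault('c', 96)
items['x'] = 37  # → {'a': 1, 'c': 73, 'z': 54, 'y': 36, 'x': 37}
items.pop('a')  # 1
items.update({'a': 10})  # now {'c': 73, 'z': 54, 'y': 36, 'x': 37, 'a': 10}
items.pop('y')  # 36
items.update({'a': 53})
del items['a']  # {'c': 73, 'z': 54, 'x': 37}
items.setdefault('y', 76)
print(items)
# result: {'c': 73, 'z': 54, 'x': 37, 'y': 76}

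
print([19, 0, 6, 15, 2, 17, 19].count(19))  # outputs 2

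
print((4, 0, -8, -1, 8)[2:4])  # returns (-8, -1)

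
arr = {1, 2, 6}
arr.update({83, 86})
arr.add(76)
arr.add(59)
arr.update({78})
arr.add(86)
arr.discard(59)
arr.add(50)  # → {1, 2, 6, 50, 76, 78, 83, 86}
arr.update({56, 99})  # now {1, 2, 6, 50, 56, 76, 78, 83, 86, 99}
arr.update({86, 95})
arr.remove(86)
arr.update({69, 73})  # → {1, 2, 6, 50, 56, 69, 73, 76, 78, 83, 95, 99}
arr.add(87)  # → {1, 2, 6, 50, 56, 69, 73, 76, 78, 83, 87, 95, 99}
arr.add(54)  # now {1, 2, 6, 50, 54, 56, 69, 73, 76, 78, 83, 87, 95, 99}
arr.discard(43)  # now {1, 2, 6, 50, 54, 56, 69, 73, 76, 78, 83, 87, 95, 99}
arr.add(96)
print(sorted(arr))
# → [1, 2, 6, 50, 54, 56, 69, 73, 76, 78, 83, 87, 95, 96, 99]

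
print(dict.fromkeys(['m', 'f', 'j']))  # {'m': None, 'f': None, 'j': None}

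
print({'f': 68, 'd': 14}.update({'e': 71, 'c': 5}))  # None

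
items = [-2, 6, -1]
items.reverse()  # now [-1, 6, -2]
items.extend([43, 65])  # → [-1, 6, -2, 43, 65]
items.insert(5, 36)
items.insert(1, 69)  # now [-1, 69, 6, -2, 43, 65, 36]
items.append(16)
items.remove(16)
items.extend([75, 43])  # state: [-1, 69, 6, -2, 43, 65, 36, 75, 43]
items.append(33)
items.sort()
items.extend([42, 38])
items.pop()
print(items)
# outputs [-2, -1, 6, 33, 36, 43, 43, 65, 69, 75, 42]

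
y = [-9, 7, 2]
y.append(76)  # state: [-9, 7, 2, 76]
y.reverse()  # [76, 2, 7, -9]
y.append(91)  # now [76, 2, 7, -9, 91]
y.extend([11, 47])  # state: [76, 2, 7, -9, 91, 11, 47]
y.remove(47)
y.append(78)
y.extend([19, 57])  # [76, 2, 7, -9, 91, 11, 78, 19, 57]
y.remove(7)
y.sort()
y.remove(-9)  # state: [2, 11, 19, 57, 76, 78, 91]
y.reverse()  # [91, 78, 76, 57, 19, 11, 2]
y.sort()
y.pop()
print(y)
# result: [2, 11, 19, 57, 76, 78]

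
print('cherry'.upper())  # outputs CHERRY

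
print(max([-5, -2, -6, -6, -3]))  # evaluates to -2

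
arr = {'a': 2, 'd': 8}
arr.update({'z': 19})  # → {'a': 2, 'd': 8, 'z': 19}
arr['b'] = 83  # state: {'a': 2, 'd': 8, 'z': 19, 'b': 83}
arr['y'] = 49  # {'a': 2, 'd': 8, 'z': 19, 'b': 83, 'y': 49}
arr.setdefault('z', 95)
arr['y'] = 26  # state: {'a': 2, 'd': 8, 'z': 19, 'b': 83, 'y': 26}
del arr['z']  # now {'a': 2, 'd': 8, 'b': 83, 'y': 26}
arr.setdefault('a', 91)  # 2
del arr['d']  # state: {'a': 2, 'b': 83, 'y': 26}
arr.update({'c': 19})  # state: {'a': 2, 'b': 83, 'y': 26, 'c': 19}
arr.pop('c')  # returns 19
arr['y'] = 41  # {'a': 2, 'b': 83, 'y': 41}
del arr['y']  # {'a': 2, 'b': 83}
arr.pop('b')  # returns 83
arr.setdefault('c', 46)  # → 46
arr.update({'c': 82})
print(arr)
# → {'a': 2, 'c': 82}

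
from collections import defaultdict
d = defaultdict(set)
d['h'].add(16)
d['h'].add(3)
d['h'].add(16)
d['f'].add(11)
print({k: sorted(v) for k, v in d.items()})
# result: {'h': [3, 16], 'f': [11]}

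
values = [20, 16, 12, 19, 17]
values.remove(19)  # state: [20, 16, 12, 17]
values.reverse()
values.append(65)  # [17, 12, 16, 20, 65]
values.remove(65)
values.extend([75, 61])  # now [17, 12, 16, 20, 75, 61]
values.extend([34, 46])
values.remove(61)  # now [17, 12, 16, 20, 75, 34, 46]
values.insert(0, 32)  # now [32, 17, 12, 16, 20, 75, 34, 46]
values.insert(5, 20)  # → [32, 17, 12, 16, 20, 20, 75, 34, 46]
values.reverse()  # [46, 34, 75, 20, 20, 16, 12, 17, 32]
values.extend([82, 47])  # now [46, 34, 75, 20, 20, 16, 12, 17, 32, 82, 47]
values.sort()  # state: [12, 16, 17, 20, 20, 32, 34, 46, 47, 75, 82]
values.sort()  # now [12, 16, 17, 20, 20, 32, 34, 46, 47, 75, 82]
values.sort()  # [12, 16, 17, 20, 20, 32, 34, 46, 47, 75, 82]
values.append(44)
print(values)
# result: [12, 16, 17, 20, 20, 32, 34, 46, 47, 75, 82, 44]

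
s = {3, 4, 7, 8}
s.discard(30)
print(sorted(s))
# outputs [3, 4, 7, 8]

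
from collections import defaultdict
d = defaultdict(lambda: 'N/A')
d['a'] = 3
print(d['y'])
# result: N/A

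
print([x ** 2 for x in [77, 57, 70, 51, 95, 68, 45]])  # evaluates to [5929, 3249, 4900, 2601, 9025, 4624, 2025]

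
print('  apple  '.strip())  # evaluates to apple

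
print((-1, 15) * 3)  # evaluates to (-1, 15, -1, 15, -1, 15)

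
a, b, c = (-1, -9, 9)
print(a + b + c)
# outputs -1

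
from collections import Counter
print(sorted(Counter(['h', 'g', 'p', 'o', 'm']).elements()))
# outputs ['g', 'h', 'm', 'o', 'p']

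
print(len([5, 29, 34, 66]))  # 4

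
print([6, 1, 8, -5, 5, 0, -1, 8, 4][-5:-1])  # [5, 0, -1, 8]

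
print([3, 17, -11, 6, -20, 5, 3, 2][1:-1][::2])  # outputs [17, 6, 5]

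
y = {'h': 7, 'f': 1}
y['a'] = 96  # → {'h': 7, 'f': 1, 'a': 96}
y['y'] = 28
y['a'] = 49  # {'h': 7, 'f': 1, 'a': 49, 'y': 28}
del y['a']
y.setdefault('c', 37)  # 37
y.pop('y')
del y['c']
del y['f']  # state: {'h': 7}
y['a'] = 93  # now {'h': 7, 'a': 93}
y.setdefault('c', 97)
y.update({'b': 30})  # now {'h': 7, 'a': 93, 'c': 97, 'b': 30}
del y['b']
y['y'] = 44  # {'h': 7, 'a': 93, 'c': 97, 'y': 44}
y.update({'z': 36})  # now {'h': 7, 'a': 93, 'c': 97, 'y': 44, 'z': 36}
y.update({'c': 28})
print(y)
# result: {'h': 7, 'a': 93, 'c': 28, 'y': 44, 'z': 36}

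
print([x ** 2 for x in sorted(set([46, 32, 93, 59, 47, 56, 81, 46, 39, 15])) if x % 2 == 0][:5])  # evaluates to [1024, 2116, 3136]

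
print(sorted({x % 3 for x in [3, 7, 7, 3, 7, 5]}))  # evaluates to [0, 1, 2]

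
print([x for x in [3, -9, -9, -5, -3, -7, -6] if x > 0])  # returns [3]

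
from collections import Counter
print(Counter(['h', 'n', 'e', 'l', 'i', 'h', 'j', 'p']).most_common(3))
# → [('h', 2), ('n', 1), ('e', 1)]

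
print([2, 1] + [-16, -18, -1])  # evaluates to [2, 1, -16, -18, -1]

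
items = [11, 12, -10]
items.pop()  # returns -10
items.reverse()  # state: [12, 11]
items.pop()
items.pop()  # 12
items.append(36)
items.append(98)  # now [36, 98]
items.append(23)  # [36, 98, 23]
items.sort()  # [23, 36, 98]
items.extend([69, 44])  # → [23, 36, 98, 69, 44]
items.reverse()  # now [44, 69, 98, 36, 23]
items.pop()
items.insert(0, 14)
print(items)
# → [14, 44, 69, 98, 36]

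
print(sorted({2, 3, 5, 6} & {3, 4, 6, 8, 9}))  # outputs [3, 6]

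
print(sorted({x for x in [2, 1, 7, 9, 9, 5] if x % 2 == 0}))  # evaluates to [2]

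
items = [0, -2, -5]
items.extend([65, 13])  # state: [0, -2, -5, 65, 13]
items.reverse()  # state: [13, 65, -5, -2, 0]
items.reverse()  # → [0, -2, -5, 65, 13]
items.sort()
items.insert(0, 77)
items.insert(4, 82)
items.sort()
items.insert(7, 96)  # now [-5, -2, 0, 13, 65, 77, 82, 96]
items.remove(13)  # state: [-5, -2, 0, 65, 77, 82, 96]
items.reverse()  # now [96, 82, 77, 65, 0, -2, -5]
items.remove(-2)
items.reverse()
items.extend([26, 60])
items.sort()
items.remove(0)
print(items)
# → [-5, 26, 60, 65, 77, 82, 96]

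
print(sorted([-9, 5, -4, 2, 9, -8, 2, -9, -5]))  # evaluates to [-9, -9, -8, -5, -4, 2, 2, 5, 9]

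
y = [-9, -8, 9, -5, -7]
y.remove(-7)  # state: [-9, -8, 9, -5]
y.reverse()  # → [-5, 9, -8, -9]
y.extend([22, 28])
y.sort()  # [-9, -8, -5, 9, 22, 28]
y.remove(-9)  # [-8, -5, 9, 22, 28]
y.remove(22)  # [-8, -5, 9, 28]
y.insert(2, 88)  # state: [-8, -5, 88, 9, 28]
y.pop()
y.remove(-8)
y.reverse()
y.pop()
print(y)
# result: [9, 88]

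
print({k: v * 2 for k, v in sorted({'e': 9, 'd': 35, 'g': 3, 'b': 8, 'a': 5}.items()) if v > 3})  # {'a': 10, 'b': 16, 'd': 70, 'e': 18}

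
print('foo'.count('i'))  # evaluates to 0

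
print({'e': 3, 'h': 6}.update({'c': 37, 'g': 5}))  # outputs None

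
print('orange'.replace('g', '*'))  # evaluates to oran*e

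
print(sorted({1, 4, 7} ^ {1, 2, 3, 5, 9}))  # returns [2, 3, 4, 5, 7, 9]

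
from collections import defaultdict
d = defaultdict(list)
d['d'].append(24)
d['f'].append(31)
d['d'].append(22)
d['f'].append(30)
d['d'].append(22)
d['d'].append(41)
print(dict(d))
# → {'d': [24, 22, 22, 41], 'f': [31, 30]}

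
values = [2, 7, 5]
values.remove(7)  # [2, 5]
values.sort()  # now [2, 5]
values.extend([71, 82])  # [2, 5, 71, 82]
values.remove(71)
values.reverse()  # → [82, 5, 2]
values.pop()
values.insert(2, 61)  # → [82, 5, 61]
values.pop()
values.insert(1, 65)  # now [82, 65, 5]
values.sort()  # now [5, 65, 82]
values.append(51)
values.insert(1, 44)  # [5, 44, 65, 82, 51]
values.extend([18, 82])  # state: [5, 44, 65, 82, 51, 18, 82]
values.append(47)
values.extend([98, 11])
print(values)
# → [5, 44, 65, 82, 51, 18, 82, 47, 98, 11]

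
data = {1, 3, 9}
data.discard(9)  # {1, 3}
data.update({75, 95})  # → {1, 3, 75, 95}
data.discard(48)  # {1, 3, 75, 95}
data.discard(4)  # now {1, 3, 75, 95}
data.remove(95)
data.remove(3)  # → {1, 75}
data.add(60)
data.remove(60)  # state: {1, 75}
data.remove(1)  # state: {75}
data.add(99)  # {75, 99}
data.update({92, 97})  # {75, 92, 97, 99}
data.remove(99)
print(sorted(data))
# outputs [75, 92, 97]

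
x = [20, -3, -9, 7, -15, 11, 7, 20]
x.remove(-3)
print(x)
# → [20, -9, 7, -15, 11, 7, 20]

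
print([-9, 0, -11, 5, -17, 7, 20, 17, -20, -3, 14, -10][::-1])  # [-10, 14, -3, -20, 17, 20, 7, -17, 5, -11, 0, -9]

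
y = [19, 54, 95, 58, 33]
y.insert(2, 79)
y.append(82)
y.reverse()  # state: [82, 33, 58, 95, 79, 54, 19]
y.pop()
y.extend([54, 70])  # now [82, 33, 58, 95, 79, 54, 54, 70]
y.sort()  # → [33, 54, 54, 58, 70, 79, 82, 95]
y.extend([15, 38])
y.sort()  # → [15, 33, 38, 54, 54, 58, 70, 79, 82, 95]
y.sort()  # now [15, 33, 38, 54, 54, 58, 70, 79, 82, 95]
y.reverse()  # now [95, 82, 79, 70, 58, 54, 54, 38, 33, 15]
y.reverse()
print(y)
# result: [15, 33, 38, 54, 54, 58, 70, 79, 82, 95]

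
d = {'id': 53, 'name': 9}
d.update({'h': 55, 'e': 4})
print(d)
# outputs {'id': 53, 'name': 9, 'h': 55, 'e': 4}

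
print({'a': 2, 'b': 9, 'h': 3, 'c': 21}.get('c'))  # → 21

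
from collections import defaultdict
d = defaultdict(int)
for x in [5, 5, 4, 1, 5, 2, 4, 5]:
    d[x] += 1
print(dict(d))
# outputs {5: 4, 4: 2, 1: 1, 2: 1}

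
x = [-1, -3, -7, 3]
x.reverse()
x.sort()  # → [-7, -3, -1, 3]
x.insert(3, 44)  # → [-7, -3, -1, 44, 3]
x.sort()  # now [-7, -3, -1, 3, 44]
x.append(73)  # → [-7, -3, -1, 3, 44, 73]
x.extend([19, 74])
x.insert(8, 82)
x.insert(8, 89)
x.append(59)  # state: [-7, -3, -1, 3, 44, 73, 19, 74, 89, 82, 59]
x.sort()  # [-7, -3, -1, 3, 19, 44, 59, 73, 74, 82, 89]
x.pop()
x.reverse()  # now [82, 74, 73, 59, 44, 19, 3, -1, -3, -7]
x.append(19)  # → [82, 74, 73, 59, 44, 19, 3, -1, -3, -7, 19]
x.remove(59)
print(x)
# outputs [82, 74, 73, 44, 19, 3, -1, -3, -7, 19]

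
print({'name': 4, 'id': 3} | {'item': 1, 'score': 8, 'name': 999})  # {'name': 999, 'id': 3, 'item': 1, 'score': 8}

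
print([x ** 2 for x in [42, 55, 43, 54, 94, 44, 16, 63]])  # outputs [1764, 3025, 1849, 2916, 8836, 1936, 256, 3969]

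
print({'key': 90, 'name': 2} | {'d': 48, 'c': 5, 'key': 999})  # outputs {'key': 999, 'name': 2, 'd': 48, 'c': 5}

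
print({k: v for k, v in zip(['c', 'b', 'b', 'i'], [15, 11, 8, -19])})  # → {'c': 15, 'b': 8, 'i': -19}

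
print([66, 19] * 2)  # [66, 19, 66, 19]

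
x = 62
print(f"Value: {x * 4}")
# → Value: 248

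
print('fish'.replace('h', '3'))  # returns fis3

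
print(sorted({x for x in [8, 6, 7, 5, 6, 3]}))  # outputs [3, 5, 6, 7, 8]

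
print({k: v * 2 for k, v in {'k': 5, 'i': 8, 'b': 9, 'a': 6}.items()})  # {'k': 10, 'i': 16, 'b': 18, 'a': 12}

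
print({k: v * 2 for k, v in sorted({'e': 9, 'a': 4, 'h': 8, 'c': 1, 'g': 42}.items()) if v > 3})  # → {'a': 8, 'e': 18, 'g': 84, 'h': 16}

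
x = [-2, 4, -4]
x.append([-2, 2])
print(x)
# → [-2, 4, -4, [-2, 2]]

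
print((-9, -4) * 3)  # (-9, -4, -9, -4, -9, -4)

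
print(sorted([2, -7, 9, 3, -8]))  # [-8, -7, 2, 3, 9]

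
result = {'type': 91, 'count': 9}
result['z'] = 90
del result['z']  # {'type': 91, 'count': 9}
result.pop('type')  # 91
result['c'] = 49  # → {'count': 9, 'c': 49}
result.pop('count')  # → 9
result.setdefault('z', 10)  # 10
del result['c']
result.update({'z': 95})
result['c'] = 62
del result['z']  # {'c': 62}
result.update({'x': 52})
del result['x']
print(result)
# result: {'c': 62}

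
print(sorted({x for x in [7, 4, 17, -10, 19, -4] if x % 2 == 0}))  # [-10, -4, 4]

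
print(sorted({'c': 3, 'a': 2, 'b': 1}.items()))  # [('a', 2), ('b', 1), ('c', 3)]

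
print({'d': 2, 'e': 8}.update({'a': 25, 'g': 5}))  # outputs None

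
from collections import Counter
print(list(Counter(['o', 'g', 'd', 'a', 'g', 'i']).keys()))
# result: ['o', 'g', 'd', 'a', 'i']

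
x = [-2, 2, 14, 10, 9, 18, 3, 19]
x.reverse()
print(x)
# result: [19, 3, 18, 9, 10, 14, 2, -2]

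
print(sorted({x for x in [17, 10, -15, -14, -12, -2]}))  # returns [-15, -14, -12, -2, 10, 17]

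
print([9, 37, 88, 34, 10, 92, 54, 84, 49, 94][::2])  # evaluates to [9, 88, 10, 54, 49]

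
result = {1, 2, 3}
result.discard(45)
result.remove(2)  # {1, 3}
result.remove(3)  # {1}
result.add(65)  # {1, 65}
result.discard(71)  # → {1, 65}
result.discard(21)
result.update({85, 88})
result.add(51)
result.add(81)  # {1, 51, 65, 81, 85, 88}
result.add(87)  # {1, 51, 65, 81, 85, 87, 88}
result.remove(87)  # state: {1, 51, 65, 81, 85, 88}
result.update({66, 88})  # {1, 51, 65, 66, 81, 85, 88}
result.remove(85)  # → {1, 51, 65, 66, 81, 88}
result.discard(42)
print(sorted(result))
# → [1, 51, 65, 66, 81, 88]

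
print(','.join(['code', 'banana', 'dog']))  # code,banana,dog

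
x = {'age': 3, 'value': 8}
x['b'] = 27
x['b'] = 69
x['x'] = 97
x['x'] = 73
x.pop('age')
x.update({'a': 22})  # {'value': 8, 'b': 69, 'x': 73, 'a': 22}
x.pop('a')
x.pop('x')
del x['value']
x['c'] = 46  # {'b': 69, 'c': 46}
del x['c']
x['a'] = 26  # {'b': 69, 'a': 26}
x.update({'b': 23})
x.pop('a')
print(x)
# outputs {'b': 23}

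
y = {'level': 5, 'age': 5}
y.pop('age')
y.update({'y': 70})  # {'level': 5, 'y': 70}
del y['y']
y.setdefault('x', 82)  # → 82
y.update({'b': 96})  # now {'level': 5, 'x': 82, 'b': 96}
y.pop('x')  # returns 82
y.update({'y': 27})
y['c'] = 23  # {'level': 5, 'b': 96, 'y': 27, 'c': 23}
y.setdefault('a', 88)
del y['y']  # {'level': 5, 'b': 96, 'c': 23, 'a': 88}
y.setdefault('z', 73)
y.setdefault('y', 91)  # 91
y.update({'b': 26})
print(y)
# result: {'level': 5, 'b': 26, 'c': 23, 'a': 88, 'z': 73, 'y': 91}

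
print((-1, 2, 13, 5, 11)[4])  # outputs 11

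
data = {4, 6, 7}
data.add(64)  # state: {4, 6, 7, 64}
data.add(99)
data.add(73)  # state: {4, 6, 7, 64, 73, 99}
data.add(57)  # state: {4, 6, 7, 57, 64, 73, 99}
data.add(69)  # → {4, 6, 7, 57, 64, 69, 73, 99}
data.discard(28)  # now {4, 6, 7, 57, 64, 69, 73, 99}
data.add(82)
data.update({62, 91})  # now {4, 6, 7, 57, 62, 64, 69, 73, 82, 91, 99}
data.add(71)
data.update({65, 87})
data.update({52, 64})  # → {4, 6, 7, 52, 57, 62, 64, 65, 69, 71, 73, 82, 87, 91, 99}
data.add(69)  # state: {4, 6, 7, 52, 57, 62, 64, 65, 69, 71, 73, 82, 87, 91, 99}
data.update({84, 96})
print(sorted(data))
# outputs [4, 6, 7, 52, 57, 62, 64, 65, 69, 71, 73, 82, 84, 87, 91, 96, 99]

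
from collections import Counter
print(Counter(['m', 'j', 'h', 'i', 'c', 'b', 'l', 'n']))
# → Counter({'m': 1, 'j': 1, 'h': 1, 'i': 1, 'c': 1, 'b': 1, 'l': 1, 'n': 1})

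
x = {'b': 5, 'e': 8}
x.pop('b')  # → 5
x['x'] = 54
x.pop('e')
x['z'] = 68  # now {'x': 54, 'z': 68}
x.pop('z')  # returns 68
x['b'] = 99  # {'x': 54, 'b': 99}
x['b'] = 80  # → {'x': 54, 'b': 80}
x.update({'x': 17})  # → {'x': 17, 'b': 80}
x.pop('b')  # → 80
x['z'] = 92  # {'x': 17, 'z': 92}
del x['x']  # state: {'z': 92}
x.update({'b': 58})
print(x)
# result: {'z': 92, 'b': 58}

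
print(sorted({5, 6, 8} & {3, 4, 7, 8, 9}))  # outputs [8]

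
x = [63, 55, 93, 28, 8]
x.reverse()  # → [8, 28, 93, 55, 63]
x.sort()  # [8, 28, 55, 63, 93]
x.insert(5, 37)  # [8, 28, 55, 63, 93, 37]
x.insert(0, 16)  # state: [16, 8, 28, 55, 63, 93, 37]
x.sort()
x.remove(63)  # [8, 16, 28, 37, 55, 93]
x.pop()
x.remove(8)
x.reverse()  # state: [55, 37, 28, 16]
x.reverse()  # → [16, 28, 37, 55]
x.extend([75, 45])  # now [16, 28, 37, 55, 75, 45]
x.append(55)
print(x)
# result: [16, 28, 37, 55, 75, 45, 55]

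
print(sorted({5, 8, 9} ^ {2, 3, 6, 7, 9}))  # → [2, 3, 5, 6, 7, 8]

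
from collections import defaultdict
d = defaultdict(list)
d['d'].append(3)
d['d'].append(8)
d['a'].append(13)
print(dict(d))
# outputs {'d': [3, 8], 'a': [13]}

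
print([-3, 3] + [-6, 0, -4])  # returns [-3, 3, -6, 0, -4]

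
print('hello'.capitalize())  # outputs Hello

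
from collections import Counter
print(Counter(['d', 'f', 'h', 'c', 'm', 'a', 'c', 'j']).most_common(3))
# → [('c', 2), ('d', 1), ('f', 1)]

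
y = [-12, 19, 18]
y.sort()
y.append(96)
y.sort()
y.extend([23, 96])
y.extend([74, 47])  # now [-12, 18, 19, 96, 23, 96, 74, 47]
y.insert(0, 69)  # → [69, -12, 18, 19, 96, 23, 96, 74, 47]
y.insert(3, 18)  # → [69, -12, 18, 18, 19, 96, 23, 96, 74, 47]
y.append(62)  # [69, -12, 18, 18, 19, 96, 23, 96, 74, 47, 62]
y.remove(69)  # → [-12, 18, 18, 19, 96, 23, 96, 74, 47, 62]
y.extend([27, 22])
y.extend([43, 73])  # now [-12, 18, 18, 19, 96, 23, 96, 74, 47, 62, 27, 22, 43, 73]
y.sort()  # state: [-12, 18, 18, 19, 22, 23, 27, 43, 47, 62, 73, 74, 96, 96]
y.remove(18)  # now [-12, 18, 19, 22, 23, 27, 43, 47, 62, 73, 74, 96, 96]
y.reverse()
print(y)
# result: [96, 96, 74, 73, 62, 47, 43, 27, 23, 22, 19, 18, -12]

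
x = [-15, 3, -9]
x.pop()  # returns -9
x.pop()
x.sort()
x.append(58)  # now [-15, 58]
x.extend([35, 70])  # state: [-15, 58, 35, 70]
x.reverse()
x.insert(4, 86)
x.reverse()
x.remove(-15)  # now [86, 58, 35, 70]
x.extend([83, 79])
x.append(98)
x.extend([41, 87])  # [86, 58, 35, 70, 83, 79, 98, 41, 87]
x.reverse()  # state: [87, 41, 98, 79, 83, 70, 35, 58, 86]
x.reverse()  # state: [86, 58, 35, 70, 83, 79, 98, 41, 87]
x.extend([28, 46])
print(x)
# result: [86, 58, 35, 70, 83, 79, 98, 41, 87, 28, 46]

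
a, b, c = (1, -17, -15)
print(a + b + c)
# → -31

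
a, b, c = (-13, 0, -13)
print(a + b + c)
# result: -26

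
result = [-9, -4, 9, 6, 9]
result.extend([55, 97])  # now [-9, -4, 9, 6, 9, 55, 97]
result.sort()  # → [-9, -4, 6, 9, 9, 55, 97]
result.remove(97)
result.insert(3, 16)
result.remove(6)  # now [-9, -4, 16, 9, 9, 55]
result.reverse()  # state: [55, 9, 9, 16, -4, -9]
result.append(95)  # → [55, 9, 9, 16, -4, -9, 95]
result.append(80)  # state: [55, 9, 9, 16, -4, -9, 95, 80]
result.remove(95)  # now [55, 9, 9, 16, -4, -9, 80]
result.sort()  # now [-9, -4, 9, 9, 16, 55, 80]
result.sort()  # [-9, -4, 9, 9, 16, 55, 80]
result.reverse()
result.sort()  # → [-9, -4, 9, 9, 16, 55, 80]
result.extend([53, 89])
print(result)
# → [-9, -4, 9, 9, 16, 55, 80, 53, 89]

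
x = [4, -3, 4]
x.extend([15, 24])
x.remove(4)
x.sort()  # [-3, 4, 15, 24]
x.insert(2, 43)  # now [-3, 4, 43, 15, 24]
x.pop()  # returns 24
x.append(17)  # [-3, 4, 43, 15, 17]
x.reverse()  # [17, 15, 43, 4, -3]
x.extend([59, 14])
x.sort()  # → [-3, 4, 14, 15, 17, 43, 59]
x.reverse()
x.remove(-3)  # [59, 43, 17, 15, 14, 4]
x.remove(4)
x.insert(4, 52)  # [59, 43, 17, 15, 52, 14]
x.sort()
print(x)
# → [14, 15, 17, 43, 52, 59]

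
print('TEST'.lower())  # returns test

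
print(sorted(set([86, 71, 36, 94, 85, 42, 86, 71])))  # [36, 42, 71, 85, 86, 94]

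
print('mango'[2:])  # ngo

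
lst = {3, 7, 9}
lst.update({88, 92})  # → {3, 7, 9, 88, 92}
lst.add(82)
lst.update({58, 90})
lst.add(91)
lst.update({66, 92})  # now {3, 7, 9, 58, 66, 82, 88, 90, 91, 92}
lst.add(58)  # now {3, 7, 9, 58, 66, 82, 88, 90, 91, 92}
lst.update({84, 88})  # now {3, 7, 9, 58, 66, 82, 84, 88, 90, 91, 92}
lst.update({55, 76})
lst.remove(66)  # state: {3, 7, 9, 55, 58, 76, 82, 84, 88, 90, 91, 92}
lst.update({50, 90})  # {3, 7, 9, 50, 55, 58, 76, 82, 84, 88, 90, 91, 92}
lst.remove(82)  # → {3, 7, 9, 50, 55, 58, 76, 84, 88, 90, 91, 92}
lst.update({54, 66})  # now {3, 7, 9, 50, 54, 55, 58, 66, 76, 84, 88, 90, 91, 92}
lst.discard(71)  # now {3, 7, 9, 50, 54, 55, 58, 66, 76, 84, 88, 90, 91, 92}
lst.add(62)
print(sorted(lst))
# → [3, 7, 9, 50, 54, 55, 58, 62, 66, 76, 84, 88, 90, 91, 92]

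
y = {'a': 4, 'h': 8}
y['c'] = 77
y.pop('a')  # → 4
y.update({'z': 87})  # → {'h': 8, 'c': 77, 'z': 87}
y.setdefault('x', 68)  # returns 68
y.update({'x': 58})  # {'h': 8, 'c': 77, 'z': 87, 'x': 58}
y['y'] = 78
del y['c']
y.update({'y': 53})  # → {'h': 8, 'z': 87, 'x': 58, 'y': 53}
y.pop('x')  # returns 58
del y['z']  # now {'h': 8, 'y': 53}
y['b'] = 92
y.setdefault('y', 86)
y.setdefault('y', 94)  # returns 53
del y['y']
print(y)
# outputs {'h': 8, 'b': 92}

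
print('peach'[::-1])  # hcaep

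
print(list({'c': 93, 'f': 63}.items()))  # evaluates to [('c', 93), ('f', 63)]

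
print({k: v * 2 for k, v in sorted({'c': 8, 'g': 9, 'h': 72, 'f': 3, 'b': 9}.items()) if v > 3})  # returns {'b': 18, 'c': 16, 'g': 18, 'h': 144}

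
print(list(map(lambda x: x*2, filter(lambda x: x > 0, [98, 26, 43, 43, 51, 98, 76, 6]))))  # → [196, 52, 86, 86, 102, 196, 152, 12]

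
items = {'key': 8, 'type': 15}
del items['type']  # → {'key': 8}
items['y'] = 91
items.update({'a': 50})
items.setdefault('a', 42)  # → 50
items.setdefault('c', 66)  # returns 66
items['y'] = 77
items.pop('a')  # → 50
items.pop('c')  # 66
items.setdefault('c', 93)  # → 93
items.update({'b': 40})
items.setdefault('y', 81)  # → 77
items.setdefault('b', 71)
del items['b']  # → {'key': 8, 'y': 77, 'c': 93}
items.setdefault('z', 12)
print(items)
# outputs {'key': 8, 'y': 77, 'c': 93, 'z': 12}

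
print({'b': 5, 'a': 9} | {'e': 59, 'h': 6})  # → {'b': 5, 'a': 9, 'e': 59, 'h': 6}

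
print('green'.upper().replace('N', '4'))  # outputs GREE4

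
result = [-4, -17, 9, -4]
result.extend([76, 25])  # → [-4, -17, 9, -4, 76, 25]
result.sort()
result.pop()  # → 76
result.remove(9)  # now [-17, -4, -4, 25]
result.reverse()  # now [25, -4, -4, -17]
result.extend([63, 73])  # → [25, -4, -4, -17, 63, 73]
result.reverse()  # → [73, 63, -17, -4, -4, 25]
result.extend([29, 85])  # [73, 63, -17, -4, -4, 25, 29, 85]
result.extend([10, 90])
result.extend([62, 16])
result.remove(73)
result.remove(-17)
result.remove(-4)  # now [63, -4, 25, 29, 85, 10, 90, 62, 16]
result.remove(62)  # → [63, -4, 25, 29, 85, 10, 90, 16]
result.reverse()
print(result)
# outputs [16, 90, 10, 85, 29, 25, -4, 63]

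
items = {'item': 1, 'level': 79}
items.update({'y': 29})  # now {'item': 1, 'level': 79, 'y': 29}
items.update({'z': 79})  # {'item': 1, 'level': 79, 'y': 29, 'z': 79}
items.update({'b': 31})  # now {'item': 1, 'level': 79, 'y': 29, 'z': 79, 'b': 31}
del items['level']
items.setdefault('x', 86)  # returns 86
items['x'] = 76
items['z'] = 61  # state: {'item': 1, 'y': 29, 'z': 61, 'b': 31, 'x': 76}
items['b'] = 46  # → {'item': 1, 'y': 29, 'z': 61, 'b': 46, 'x': 76}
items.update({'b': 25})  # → {'item': 1, 'y': 29, 'z': 61, 'b': 25, 'x': 76}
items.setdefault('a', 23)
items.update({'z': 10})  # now {'item': 1, 'y': 29, 'z': 10, 'b': 25, 'x': 76, 'a': 23}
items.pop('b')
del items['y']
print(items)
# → {'item': 1, 'z': 10, 'x': 76, 'a': 23}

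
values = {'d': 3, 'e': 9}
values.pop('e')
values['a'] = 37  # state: {'d': 3, 'a': 37}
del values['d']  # {'a': 37}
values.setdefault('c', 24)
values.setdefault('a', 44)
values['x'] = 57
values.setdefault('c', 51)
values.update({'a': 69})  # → {'a': 69, 'c': 24, 'x': 57}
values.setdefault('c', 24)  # 24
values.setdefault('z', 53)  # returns 53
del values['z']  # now {'a': 69, 'c': 24, 'x': 57}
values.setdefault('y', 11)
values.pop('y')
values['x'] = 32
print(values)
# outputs {'a': 69, 'c': 24, 'x': 32}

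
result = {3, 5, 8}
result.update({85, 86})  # {3, 5, 8, 85, 86}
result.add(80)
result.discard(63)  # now {3, 5, 8, 80, 85, 86}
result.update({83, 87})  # {3, 5, 8, 80, 83, 85, 86, 87}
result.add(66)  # {3, 5, 8, 66, 80, 83, 85, 86, 87}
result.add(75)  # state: {3, 5, 8, 66, 75, 80, 83, 85, 86, 87}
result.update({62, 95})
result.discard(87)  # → {3, 5, 8, 62, 66, 75, 80, 83, 85, 86, 95}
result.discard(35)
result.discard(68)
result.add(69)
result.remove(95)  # {3, 5, 8, 62, 66, 69, 75, 80, 83, 85, 86}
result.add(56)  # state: {3, 5, 8, 56, 62, 66, 69, 75, 80, 83, 85, 86}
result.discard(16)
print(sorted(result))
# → [3, 5, 8, 56, 62, 66, 69, 75, 80, 83, 85, 86]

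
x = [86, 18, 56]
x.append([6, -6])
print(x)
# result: [86, 18, 56, [6, -6]]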